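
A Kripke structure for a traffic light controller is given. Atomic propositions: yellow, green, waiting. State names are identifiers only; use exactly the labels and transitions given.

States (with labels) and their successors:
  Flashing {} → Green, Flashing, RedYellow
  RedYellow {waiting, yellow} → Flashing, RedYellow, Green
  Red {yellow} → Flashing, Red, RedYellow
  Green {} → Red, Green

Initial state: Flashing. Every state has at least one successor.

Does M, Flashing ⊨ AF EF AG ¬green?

States satisfying EF AG ¬green: {Flashing, RedYellow, Red, Green}.
States satisfying AF EF AG ¬green: {Flashing, RedYellow, Red, Green}.
Flashing ∈ Sat(AF EF AG ¬green).

Satisfied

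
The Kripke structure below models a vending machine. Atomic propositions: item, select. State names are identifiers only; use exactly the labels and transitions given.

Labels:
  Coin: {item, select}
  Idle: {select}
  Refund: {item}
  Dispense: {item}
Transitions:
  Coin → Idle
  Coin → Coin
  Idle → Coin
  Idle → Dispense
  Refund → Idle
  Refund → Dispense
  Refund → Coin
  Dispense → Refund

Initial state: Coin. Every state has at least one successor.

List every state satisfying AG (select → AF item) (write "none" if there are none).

{Coin, Idle, Refund, Dispense}

States satisfying select → AF item: {Coin, Idle, Refund, Dispense}.
States satisfying AG (select → AF item): {Coin, Idle, Refund, Dispense}.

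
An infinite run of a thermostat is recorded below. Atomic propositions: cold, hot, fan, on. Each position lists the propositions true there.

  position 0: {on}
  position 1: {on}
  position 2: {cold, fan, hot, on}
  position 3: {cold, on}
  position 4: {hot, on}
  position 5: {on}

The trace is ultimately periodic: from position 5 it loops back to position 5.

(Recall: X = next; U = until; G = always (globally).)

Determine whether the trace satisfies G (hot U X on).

Holds

hot U X on holds at every position 0..5, and those are all positions ever visited, so G (hot U X on) holds.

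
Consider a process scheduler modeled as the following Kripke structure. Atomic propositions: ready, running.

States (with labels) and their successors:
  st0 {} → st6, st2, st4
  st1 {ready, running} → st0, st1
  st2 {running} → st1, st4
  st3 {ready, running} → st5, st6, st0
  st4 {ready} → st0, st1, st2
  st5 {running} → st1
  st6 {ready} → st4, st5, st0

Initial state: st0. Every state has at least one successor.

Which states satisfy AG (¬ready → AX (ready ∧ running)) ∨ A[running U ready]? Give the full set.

{st1, st2, st3, st4, st5, st6}

States satisfying ¬ready → AX (ready ∧ running): {st1, st3, st4, st5, st6}.
States satisfying AG (¬ready → AX (ready ∧ running)): ∅.
States satisfying running: {st1, st2, st3, st5}.
States satisfying ready: {st1, st3, st4, st6}.
States satisfying A[running U ready]: {st1, st2, st3, st4, st5, st6}.
States satisfying AG (¬ready → AX (ready ∧ running)) ∨ A[running U ready]: {st1, st2, st3, st4, st5, st6}.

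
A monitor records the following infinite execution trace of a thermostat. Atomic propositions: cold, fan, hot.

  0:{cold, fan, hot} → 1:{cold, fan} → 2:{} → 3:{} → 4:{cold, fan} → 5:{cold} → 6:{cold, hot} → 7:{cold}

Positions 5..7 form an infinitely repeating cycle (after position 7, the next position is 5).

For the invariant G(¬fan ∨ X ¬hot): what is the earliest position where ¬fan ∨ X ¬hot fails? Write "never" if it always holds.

never

¬fan ∨ X ¬hot holds at every position 0..7, and those are all the positions the trace ever visits, so the invariant G(¬fan ∨ X ¬hot) is never violated.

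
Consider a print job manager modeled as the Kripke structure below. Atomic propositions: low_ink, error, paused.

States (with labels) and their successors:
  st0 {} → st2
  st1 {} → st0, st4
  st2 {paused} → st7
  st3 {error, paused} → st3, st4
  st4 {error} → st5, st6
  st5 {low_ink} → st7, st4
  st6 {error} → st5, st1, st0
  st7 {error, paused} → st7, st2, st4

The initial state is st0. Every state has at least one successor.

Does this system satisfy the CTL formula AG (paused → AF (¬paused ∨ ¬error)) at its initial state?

States satisfying paused → AF (¬paused ∨ ¬error): {st0, st1, st2, st4, st5, st6}.
States satisfying AG (paused → AF (¬paused ∨ ¬error)): ∅.
st7 is reachable from st0 and violates paused → AF (¬paused ∨ ¬error), so AG fails at st0.
st0 ∉ Sat(AG (paused → AF (¬paused ∨ ¬error))).

Violated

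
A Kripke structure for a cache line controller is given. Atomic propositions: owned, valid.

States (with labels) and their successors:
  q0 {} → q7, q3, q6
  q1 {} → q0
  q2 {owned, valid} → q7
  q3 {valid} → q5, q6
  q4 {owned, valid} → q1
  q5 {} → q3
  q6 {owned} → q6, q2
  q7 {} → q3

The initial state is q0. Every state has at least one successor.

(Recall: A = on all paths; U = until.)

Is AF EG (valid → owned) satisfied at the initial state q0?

States satisfying EG (valid → owned): {q0, q1, q4, q6}.
States satisfying AF EG (valid → owned): {q0, q1, q4, q6}.
q0 ∈ Sat(AF EG (valid → owned)).

Satisfied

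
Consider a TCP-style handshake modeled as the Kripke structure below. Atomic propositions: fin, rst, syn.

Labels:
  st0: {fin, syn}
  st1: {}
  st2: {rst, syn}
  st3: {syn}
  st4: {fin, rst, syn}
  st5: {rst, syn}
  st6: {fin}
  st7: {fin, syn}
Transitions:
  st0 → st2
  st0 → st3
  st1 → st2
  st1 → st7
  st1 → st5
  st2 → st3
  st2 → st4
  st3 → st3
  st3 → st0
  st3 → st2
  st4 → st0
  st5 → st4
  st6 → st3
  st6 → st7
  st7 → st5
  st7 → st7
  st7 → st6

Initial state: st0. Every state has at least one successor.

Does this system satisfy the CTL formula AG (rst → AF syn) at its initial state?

States satisfying rst → AF syn: {st0, st1, st2, st3, st4, st5, st6, st7}.
States satisfying AG (rst → AF syn): {st0, st1, st2, st3, st4, st5, st6, st7}.
Every state reachable from st0 satisfies rst → AF syn.
st0 ∈ Sat(AG (rst → AF syn)).

Holds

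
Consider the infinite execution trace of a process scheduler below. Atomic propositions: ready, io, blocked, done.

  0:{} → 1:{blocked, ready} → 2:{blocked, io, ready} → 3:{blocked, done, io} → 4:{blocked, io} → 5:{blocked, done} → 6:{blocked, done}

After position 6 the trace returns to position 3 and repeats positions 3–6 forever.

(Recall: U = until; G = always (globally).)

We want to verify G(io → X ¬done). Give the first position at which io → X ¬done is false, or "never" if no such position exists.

Check io → X ¬done at each position in order: 0 ✓, 1 ✓.
At position 2 the labels are {blocked, io, ready} and the next position 3 has {blocked, done, io}, so io → X ¬done is false there. This is the first violation.

2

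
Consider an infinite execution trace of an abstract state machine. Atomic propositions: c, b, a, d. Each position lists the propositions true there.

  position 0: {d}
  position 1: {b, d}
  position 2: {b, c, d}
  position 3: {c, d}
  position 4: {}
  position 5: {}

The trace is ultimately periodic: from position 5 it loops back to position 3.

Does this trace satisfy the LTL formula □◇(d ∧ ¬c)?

◇(d ∧ ¬c) must hold at every position from 0 onward. It fails at position 2, so □◇(d ∧ ¬c) is false.

Does not hold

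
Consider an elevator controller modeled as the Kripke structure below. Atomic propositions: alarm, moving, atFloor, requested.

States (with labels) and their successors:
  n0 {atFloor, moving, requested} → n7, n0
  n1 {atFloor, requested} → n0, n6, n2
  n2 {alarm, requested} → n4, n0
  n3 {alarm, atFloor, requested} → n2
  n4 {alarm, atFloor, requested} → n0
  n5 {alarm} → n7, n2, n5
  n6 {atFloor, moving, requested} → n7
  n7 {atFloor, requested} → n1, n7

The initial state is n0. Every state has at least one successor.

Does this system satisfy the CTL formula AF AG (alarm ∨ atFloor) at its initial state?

States satisfying AG (alarm ∨ atFloor): {n0, n1, n2, n3, n4, n5, n6, n7}.
States satisfying AF AG (alarm ∨ atFloor): {n0, n1, n2, n3, n4, n5, n6, n7}.
n0 ∈ Sat(AF AG (alarm ∨ atFloor)).

Satisfied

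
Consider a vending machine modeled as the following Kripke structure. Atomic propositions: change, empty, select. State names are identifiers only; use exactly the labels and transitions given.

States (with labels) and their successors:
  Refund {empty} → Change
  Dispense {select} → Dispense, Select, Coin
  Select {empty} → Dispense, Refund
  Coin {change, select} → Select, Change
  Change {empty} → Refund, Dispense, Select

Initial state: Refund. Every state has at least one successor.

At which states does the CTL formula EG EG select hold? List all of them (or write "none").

States satisfying EG select: {Dispense}.
States satisfying EG EG select: {Dispense}.

{Dispense}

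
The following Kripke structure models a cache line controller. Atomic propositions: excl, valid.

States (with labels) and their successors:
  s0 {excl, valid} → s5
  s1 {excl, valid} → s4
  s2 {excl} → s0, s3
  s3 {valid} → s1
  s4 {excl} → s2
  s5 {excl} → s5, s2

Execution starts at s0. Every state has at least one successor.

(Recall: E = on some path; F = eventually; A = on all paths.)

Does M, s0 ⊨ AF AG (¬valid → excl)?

States satisfying AG (¬valid → excl): {s0, s1, s2, s3, s4, s5}.
States satisfying AF AG (¬valid → excl): {s0, s1, s2, s3, s4, s5}.
s0 ∈ Sat(AF AG (¬valid → excl)).

Holds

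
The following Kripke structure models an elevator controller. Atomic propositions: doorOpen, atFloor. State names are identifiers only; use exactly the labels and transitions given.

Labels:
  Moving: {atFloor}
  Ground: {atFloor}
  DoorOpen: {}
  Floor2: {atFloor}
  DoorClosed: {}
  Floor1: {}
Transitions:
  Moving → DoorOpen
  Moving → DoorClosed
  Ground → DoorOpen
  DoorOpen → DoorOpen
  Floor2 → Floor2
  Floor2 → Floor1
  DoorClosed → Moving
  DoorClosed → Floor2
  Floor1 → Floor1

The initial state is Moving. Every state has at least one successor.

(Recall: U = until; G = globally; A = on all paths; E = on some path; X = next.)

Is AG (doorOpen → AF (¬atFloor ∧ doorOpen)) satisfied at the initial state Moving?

Satisfied

States satisfying doorOpen → AF (¬atFloor ∧ doorOpen): {Moving, Ground, DoorOpen, Floor2, DoorClosed, Floor1}.
States satisfying AG (doorOpen → AF (¬atFloor ∧ doorOpen)): {Moving, Ground, DoorOpen, Floor2, DoorClosed, Floor1}.
Every state reachable from Moving satisfies doorOpen → AF (¬atFloor ∧ doorOpen).
Moving ∈ Sat(AG (doorOpen → AF (¬atFloor ∧ doorOpen))).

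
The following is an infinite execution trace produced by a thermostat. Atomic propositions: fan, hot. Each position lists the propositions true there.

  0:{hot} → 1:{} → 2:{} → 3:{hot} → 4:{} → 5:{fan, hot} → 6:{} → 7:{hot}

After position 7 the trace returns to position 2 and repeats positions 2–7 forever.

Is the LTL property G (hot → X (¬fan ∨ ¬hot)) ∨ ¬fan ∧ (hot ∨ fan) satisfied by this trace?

Yes

hot → X (¬fan ∨ ¬hot) holds at every position 0..7, and those are all positions ever visited, so G (hot → X (¬fan ∨ ¬hot)) holds.
Positions where hot holds: 0, 3, 5, 7.
Check X (¬fan ∨ ¬hot) at each: 0→ok, 3→ok, 5→ok, 7→ok.
At position 0: G (hot → X (¬fan ∨ ¬hot)) is true; ¬fan ∧ (hot ∨ fan) is true; so G (hot → X (¬fan ∨ ¬hot)) ∨ ¬fan ∧ (hot ∨ fan) is true.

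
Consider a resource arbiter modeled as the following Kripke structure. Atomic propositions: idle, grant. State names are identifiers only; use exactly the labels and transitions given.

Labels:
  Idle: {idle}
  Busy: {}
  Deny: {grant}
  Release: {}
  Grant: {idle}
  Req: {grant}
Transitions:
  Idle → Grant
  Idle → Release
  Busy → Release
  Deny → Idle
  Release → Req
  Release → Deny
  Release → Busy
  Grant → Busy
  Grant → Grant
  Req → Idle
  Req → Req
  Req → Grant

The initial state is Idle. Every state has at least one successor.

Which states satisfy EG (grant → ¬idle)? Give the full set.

States satisfying grant → ¬idle: {Idle, Busy, Deny, Release, Grant, Req}.
States satisfying EG (grant → ¬idle): {Idle, Busy, Deny, Release, Grant, Req}.

{Idle, Busy, Deny, Release, Grant, Req}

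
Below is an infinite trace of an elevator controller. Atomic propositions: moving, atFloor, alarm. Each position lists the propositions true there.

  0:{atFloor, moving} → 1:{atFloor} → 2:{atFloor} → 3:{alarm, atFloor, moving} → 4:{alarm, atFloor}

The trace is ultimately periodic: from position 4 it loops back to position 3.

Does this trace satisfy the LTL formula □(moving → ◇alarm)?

moving → ◇alarm holds at every position 0..4, and those are all positions ever visited, so □(moving → ◇alarm) holds.
Positions where moving holds: 0, 3.
Check ◇alarm at each: 0→ok, 3→ok.

Satisfied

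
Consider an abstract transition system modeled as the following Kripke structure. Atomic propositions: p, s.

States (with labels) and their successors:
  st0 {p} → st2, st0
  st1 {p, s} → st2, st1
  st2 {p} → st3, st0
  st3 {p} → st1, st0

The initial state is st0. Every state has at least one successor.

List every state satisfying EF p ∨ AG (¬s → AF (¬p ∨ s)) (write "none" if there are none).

{st0, st1, st2, st3}

States satisfying p: {st0, st1, st2, st3}.
States satisfying EF p: {st0, st1, st2, st3}.
States satisfying ¬s → AF (¬p ∨ s): {st1}.
States satisfying AG (¬s → AF (¬p ∨ s)): ∅.
States satisfying EF p ∨ AG (¬s → AF (¬p ∨ s)): {st0, st1, st2, st3}.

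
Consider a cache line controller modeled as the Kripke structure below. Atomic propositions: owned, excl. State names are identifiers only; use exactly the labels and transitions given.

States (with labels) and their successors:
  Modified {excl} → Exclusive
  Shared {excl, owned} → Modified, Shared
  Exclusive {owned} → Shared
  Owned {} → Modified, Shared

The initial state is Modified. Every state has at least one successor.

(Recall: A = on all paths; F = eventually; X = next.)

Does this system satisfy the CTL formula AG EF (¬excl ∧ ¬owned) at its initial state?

Violated

States satisfying EF (¬excl ∧ ¬owned): {Owned}.
States satisfying AG EF (¬excl ∧ ¬owned): ∅.
Exclusive is reachable from Modified and violates EF (¬excl ∧ ¬owned), so AG fails at Modified.
Modified ∉ Sat(AG EF (¬excl ∧ ¬owned)).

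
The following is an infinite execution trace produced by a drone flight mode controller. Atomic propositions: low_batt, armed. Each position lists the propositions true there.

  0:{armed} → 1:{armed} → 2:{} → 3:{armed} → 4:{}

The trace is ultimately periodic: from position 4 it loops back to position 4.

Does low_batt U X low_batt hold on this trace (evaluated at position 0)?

Does not hold

Walking from position 0: at position 0, X low_batt has not yet held and low_batt fails, so low_batt U X low_batt is false.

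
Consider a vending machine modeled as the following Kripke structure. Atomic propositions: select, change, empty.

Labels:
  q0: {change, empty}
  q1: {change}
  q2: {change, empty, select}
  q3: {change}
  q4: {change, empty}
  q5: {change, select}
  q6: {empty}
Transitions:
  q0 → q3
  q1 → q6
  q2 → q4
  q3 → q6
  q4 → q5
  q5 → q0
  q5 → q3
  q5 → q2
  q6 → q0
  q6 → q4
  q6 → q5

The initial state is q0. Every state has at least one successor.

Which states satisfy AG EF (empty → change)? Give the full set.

States satisfying EF (empty → change): {q0, q1, q2, q3, q4, q5, q6}.
States satisfying AG EF (empty → change): {q0, q1, q2, q3, q4, q5, q6}.

{q0, q1, q2, q3, q4, q5, q6}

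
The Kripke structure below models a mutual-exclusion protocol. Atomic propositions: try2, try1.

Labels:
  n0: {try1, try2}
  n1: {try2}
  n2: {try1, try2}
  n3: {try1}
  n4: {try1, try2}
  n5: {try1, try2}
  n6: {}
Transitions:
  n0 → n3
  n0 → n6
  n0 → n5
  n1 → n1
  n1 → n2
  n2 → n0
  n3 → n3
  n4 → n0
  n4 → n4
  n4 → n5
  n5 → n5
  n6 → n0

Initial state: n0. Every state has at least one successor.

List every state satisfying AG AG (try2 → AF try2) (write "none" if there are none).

States satisfying AG (try2 → AF try2): {n0, n1, n2, n3, n4, n5, n6}.
States satisfying AG AG (try2 → AF try2): {n0, n1, n2, n3, n4, n5, n6}.

{n0, n1, n2, n3, n4, n5, n6}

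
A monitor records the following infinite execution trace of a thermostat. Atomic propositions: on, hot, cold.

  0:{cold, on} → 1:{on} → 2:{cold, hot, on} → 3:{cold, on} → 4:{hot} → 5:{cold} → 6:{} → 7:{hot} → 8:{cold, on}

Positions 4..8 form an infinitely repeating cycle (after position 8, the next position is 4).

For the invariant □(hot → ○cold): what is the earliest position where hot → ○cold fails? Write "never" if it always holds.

never

hot → ○cold holds at every position 0..8, and those are all the positions the trace ever visits, so the invariant □(hot → ○cold) is never violated.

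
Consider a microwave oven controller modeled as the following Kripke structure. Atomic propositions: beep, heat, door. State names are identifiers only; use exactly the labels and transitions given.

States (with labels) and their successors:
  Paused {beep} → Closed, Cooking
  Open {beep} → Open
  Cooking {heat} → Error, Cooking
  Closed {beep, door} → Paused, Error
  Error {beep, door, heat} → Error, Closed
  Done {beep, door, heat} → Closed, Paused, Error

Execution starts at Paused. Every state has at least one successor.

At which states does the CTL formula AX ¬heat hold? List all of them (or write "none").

{Open}

States satisfying ¬heat: {Paused, Open, Closed}.
States satisfying AX ¬heat: {Open}.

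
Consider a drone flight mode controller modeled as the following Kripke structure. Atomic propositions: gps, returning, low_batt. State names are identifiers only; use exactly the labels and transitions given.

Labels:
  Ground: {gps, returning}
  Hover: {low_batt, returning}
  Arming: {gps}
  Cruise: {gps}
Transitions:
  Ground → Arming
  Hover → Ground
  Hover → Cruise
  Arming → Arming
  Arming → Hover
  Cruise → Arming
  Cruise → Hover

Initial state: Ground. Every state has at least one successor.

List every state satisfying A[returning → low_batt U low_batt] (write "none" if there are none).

{Hover}

States satisfying returning → low_batt: {Hover, Arming, Cruise}.
States satisfying low_batt: {Hover}.
States satisfying A[returning → low_batt U low_batt]: {Hover}.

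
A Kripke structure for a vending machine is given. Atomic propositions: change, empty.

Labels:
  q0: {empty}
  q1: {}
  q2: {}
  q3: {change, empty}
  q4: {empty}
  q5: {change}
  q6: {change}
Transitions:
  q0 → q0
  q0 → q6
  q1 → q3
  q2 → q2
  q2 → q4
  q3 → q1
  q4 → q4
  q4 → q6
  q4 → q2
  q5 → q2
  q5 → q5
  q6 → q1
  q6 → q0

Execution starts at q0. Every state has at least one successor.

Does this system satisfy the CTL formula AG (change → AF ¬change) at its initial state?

States satisfying change → AF ¬change: {q0, q1, q2, q3, q4, q6}.
States satisfying AG (change → AF ¬change): {q0, q1, q2, q3, q4, q6}.
Every state reachable from q0 satisfies change → AF ¬change.
q0 ∈ Sat(AG (change → AF ¬change)).

Yes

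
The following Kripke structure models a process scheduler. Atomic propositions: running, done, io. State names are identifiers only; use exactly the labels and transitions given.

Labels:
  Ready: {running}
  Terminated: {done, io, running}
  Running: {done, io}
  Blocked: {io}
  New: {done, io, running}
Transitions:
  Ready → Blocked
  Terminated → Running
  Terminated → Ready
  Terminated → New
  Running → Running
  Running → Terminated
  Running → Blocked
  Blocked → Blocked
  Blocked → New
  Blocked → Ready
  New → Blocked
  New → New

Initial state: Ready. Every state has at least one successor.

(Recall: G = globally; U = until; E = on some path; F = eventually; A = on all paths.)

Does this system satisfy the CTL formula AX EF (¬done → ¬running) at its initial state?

Yes

States satisfying EF (¬done → ¬running): {Ready, Terminated, Running, Blocked, New}.
States satisfying AX EF (¬done → ¬running): {Ready, Terminated, Running, Blocked, New}.
Ready ∈ Sat(AX EF (¬done → ¬running)).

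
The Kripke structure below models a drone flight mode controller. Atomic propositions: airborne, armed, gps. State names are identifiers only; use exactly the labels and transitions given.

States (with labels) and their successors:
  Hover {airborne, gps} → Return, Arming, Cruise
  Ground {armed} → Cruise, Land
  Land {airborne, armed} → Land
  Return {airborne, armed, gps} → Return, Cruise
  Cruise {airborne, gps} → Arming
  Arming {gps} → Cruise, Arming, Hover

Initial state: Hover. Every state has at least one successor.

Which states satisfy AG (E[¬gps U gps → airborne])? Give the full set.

{Land}

States satisfying E[¬gps U gps → airborne]: {Hover, Ground, Land, Return, Cruise}.
States satisfying AG (E[¬gps U gps → airborne]): {Land}.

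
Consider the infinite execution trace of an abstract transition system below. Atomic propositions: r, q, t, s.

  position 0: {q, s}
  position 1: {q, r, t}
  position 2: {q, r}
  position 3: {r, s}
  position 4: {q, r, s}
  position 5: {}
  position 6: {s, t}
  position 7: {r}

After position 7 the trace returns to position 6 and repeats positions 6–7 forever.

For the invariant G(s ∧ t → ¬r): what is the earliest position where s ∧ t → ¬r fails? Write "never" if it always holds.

never

s ∧ t → ¬r holds at every position 0..7, and those are all the positions the trace ever visits, so the invariant G(s ∧ t → ¬r) is never violated.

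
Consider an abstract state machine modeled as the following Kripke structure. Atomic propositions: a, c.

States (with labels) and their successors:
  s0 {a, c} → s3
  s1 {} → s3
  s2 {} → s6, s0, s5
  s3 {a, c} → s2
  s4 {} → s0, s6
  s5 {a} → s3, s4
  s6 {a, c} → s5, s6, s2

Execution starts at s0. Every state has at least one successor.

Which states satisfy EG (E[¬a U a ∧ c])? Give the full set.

{s0, s1, s2, s3, s4, s6}

States satisfying E[¬a U a ∧ c]: {s0, s1, s2, s3, s4, s6}.
States satisfying EG (E[¬a U a ∧ c]): {s0, s1, s2, s3, s4, s6}.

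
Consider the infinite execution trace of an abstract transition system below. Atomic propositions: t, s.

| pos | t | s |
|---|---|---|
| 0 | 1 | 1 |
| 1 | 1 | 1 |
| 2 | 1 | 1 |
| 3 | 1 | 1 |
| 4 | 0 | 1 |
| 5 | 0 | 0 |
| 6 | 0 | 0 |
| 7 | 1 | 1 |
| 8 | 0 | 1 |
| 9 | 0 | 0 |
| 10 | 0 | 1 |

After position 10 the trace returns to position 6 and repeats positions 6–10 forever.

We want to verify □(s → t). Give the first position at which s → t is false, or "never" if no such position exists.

4

Check s → t at each position in order: 0 ✓, 1 ✓, 2 ✓, 3 ✓.
At position 4 the labels are {s}, so s → t is false there. This is the first violation.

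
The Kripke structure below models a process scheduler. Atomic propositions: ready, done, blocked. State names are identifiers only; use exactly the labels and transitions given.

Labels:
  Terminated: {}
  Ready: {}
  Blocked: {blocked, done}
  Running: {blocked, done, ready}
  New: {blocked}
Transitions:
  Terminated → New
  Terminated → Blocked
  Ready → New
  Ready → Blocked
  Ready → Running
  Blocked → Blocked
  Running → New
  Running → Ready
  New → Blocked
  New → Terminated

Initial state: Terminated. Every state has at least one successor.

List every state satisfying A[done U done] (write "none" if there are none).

States satisfying done: {Blocked, Running}.
States satisfying A[done U done]: {Blocked, Running}.

{Blocked, Running}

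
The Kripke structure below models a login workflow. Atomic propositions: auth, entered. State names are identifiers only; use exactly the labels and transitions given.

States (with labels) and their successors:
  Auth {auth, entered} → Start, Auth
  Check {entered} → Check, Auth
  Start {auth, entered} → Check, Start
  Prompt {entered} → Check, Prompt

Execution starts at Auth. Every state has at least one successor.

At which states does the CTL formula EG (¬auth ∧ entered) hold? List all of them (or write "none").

{Check, Prompt}

States satisfying ¬auth ∧ entered: {Check, Prompt}.
States satisfying EG (¬auth ∧ entered): {Check, Prompt}.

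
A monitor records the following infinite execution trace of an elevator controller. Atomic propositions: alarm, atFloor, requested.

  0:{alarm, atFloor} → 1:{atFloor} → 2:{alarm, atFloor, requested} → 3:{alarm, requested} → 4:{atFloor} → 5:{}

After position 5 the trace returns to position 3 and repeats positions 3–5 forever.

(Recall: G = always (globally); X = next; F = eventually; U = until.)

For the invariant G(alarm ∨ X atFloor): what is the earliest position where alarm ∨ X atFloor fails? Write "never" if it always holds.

Check alarm ∨ X atFloor at each position in order: 0 ✓, 1 ✓, 2 ✓, 3 ✓.
At position 4 the labels are {atFloor} and the next position 5 has {}, so alarm ∨ X atFloor is false there. This is the first violation.

4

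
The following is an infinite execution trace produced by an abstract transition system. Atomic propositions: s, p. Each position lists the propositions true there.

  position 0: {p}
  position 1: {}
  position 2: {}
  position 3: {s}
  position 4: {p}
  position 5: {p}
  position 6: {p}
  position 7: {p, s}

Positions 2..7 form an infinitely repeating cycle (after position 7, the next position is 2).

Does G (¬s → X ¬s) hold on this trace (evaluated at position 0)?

Does not hold

¬s → X ¬s must hold at every position from 0 onward. It fails at position 2, so G (¬s → X ¬s) is false.
Positions where ¬s holds: 0, 1, 2, 4, 5, 6.
Check X ¬s at each: 0→ok, 1→ok, 2→fails, 4→ok, 5→ok, 6→fails.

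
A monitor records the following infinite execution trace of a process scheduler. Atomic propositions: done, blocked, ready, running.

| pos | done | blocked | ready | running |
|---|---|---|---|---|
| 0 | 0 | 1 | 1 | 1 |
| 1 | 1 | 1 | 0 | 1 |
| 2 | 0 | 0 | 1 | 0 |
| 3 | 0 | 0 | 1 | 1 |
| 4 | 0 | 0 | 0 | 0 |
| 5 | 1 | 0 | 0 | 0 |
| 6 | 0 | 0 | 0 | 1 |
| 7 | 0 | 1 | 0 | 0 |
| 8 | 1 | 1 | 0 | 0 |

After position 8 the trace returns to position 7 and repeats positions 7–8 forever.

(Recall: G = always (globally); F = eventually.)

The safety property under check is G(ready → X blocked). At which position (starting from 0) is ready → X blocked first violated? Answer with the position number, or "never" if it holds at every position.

Check ready → X blocked at each position in order: 0 ✓, 1 ✓.
At position 2 the labels are {ready} and the next position 3 has {ready, running}, so ready → X blocked is false there. This is the first violation.

2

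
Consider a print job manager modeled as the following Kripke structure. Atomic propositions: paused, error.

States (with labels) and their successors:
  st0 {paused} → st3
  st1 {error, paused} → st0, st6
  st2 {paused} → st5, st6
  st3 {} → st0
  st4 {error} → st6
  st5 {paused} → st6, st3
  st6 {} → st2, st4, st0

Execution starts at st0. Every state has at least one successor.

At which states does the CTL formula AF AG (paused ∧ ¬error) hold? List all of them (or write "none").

States satisfying AG (paused ∧ ¬error): ∅.
States satisfying AF AG (paused ∧ ¬error): ∅.

none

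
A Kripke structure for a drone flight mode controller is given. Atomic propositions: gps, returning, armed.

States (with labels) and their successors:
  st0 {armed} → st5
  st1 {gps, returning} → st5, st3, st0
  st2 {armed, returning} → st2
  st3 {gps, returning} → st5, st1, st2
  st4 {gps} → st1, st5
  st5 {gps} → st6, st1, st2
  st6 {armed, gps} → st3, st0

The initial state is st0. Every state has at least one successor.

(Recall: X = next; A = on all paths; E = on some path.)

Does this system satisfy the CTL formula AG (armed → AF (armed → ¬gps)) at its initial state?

Yes

States satisfying armed → AF (armed → ¬gps): {st0, st1, st2, st3, st4, st5, st6}.
States satisfying AG (armed → AF (armed → ¬gps)): {st0, st1, st2, st3, st4, st5, st6}.
Every state reachable from st0 satisfies armed → AF (armed → ¬gps).
st0 ∈ Sat(AG (armed → AF (armed → ¬gps))).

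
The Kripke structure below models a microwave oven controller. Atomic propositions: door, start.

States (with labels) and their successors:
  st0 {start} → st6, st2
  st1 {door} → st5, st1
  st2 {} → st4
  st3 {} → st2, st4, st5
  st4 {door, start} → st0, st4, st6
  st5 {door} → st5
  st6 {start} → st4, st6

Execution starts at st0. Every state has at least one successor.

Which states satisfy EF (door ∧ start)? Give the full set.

States satisfying door ∧ start: {st4}.
States satisfying EF (door ∧ start): {st0, st2, st3, st4, st6}.

{st0, st2, st3, st4, st6}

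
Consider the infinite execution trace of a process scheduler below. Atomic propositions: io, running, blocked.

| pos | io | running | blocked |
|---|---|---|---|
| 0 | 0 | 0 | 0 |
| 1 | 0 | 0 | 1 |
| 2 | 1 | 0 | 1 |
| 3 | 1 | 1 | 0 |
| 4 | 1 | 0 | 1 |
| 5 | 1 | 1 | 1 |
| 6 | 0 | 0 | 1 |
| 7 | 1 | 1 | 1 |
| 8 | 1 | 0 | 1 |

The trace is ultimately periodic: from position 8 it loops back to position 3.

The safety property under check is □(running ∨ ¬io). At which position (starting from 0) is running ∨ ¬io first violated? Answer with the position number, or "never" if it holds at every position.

2

Check running ∨ ¬io at each position in order: 0 ✓, 1 ✓.
At position 2 the labels are {blocked, io}, so running ∨ ¬io is false there. This is the first violation.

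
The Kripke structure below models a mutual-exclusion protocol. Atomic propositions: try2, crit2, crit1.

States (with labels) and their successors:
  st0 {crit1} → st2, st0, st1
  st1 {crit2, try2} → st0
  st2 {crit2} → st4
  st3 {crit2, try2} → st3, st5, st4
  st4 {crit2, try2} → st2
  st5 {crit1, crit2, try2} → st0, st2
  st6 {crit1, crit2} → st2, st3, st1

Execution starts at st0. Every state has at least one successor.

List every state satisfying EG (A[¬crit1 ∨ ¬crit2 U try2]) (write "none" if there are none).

{st2, st3, st4, st5}

States satisfying A[¬crit1 ∨ ¬crit2 U try2]: {st1, st2, st3, st4, st5}.
States satisfying EG (A[¬crit1 ∨ ¬crit2 U try2]): {st2, st3, st4, st5}.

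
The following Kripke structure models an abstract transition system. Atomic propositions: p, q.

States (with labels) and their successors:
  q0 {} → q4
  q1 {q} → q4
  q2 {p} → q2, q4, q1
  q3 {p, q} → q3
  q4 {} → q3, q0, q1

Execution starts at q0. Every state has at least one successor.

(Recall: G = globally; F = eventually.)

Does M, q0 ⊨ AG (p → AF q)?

States satisfying p → AF q: {q0, q1, q3, q4}.
States satisfying AG (p → AF q): {q0, q1, q3, q4}.
Every state reachable from q0 satisfies p → AF q.
q0 ∈ Sat(AG (p → AF q)).

Holds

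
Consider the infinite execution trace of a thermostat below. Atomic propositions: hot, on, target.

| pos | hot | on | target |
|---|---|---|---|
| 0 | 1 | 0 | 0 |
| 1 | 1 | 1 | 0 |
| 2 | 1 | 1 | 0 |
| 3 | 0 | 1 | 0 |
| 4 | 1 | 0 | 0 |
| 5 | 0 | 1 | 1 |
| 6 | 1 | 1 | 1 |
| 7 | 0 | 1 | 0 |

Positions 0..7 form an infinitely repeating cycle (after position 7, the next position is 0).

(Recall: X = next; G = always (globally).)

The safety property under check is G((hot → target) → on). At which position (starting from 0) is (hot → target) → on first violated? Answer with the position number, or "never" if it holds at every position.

(hot → target) → on holds at every position 0..7, and those are all the positions the trace ever visits, so the invariant G((hot → target) → on) is never violated.

never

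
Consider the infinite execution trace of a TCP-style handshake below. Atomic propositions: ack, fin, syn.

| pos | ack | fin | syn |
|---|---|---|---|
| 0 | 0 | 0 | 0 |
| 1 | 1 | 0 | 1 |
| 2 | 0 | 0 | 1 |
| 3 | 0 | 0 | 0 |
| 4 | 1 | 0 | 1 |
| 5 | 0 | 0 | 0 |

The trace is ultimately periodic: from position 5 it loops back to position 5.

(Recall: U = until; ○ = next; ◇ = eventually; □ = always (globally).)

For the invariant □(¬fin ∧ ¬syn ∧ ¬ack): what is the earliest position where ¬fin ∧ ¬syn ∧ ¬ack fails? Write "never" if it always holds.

Check ¬fin ∧ ¬syn ∧ ¬ack at each position in order: 0 ✓.
At position 1 the labels are {ack, syn}, so ¬fin ∧ ¬syn ∧ ¬ack is false there. This is the first violation.

1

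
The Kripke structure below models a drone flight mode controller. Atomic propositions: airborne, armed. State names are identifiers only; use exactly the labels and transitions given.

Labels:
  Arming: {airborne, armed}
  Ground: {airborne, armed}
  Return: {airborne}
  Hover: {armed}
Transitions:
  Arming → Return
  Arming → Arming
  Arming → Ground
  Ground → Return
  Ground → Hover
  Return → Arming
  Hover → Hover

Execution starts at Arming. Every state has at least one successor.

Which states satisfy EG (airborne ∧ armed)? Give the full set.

{Arming}

States satisfying airborne ∧ armed: {Arming, Ground}.
States satisfying EG (airborne ∧ armed): {Arming}.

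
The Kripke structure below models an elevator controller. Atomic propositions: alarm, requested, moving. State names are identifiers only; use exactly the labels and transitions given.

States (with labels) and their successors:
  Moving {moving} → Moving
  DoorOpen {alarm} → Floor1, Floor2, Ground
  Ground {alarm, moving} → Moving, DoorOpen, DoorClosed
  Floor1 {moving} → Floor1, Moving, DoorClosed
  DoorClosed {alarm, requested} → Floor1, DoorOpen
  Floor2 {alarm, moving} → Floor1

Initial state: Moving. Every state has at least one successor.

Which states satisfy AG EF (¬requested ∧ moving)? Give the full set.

States satisfying EF (¬requested ∧ moving): {Moving, DoorOpen, Ground, Floor1, DoorClosed, Floor2}.
States satisfying AG EF (¬requested ∧ moving): {Moving, DoorOpen, Ground, Floor1, DoorClosed, Floor2}.

{Moving, DoorOpen, Ground, Floor1, DoorClosed, Floor2}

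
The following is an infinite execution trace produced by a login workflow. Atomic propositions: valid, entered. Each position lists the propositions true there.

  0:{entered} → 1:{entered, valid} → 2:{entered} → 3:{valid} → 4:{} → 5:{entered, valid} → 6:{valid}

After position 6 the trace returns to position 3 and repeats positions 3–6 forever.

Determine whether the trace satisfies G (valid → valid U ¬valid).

valid → valid U ¬valid holds at every position 0..6, and those are all positions ever visited, so G (valid → valid U ¬valid) holds.
Positions where valid holds: 1, 3, 5, 6.
Check valid U ¬valid at each: 1→ok, 3→ok, 5→ok, 6→ok.

Satisfied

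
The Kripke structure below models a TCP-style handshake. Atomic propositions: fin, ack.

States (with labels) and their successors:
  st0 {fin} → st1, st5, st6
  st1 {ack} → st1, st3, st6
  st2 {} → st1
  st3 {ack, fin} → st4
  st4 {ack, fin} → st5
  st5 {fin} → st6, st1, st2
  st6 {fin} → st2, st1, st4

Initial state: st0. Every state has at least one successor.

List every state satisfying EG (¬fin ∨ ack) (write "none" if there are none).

{st1, st2}

States satisfying ¬fin ∨ ack: {st1, st2, st3, st4}.
States satisfying EG (¬fin ∨ ack): {st1, st2}.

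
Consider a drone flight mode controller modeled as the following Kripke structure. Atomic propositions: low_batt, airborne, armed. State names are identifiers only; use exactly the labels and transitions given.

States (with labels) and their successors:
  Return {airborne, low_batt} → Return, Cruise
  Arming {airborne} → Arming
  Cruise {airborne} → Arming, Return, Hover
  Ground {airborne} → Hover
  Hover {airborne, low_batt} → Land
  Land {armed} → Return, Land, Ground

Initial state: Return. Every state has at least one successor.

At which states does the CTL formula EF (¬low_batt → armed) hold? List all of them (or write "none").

{Return, Cruise, Ground, Hover, Land}

States satisfying ¬low_batt → armed: {Return, Hover, Land}.
States satisfying EF (¬low_batt → armed): {Return, Cruise, Ground, Hover, Land}.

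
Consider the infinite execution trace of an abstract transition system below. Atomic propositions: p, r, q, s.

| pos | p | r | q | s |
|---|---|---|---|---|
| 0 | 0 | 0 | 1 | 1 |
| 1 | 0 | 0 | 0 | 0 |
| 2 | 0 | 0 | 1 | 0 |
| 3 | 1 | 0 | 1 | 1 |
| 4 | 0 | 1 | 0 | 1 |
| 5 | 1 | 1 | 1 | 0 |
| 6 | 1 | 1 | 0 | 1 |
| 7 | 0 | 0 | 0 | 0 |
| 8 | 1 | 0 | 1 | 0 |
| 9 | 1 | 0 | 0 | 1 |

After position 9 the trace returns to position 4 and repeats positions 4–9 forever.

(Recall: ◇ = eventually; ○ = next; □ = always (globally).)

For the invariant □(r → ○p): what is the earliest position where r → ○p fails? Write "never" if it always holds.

6

Check r → ○p at each position in order: 0 ✓, 1 ✓, 2 ✓, 3 ✓, 4 ✓, 5 ✓.
At position 6 the labels are {p, r, s} and the next position 7 has {}, so r → ○p is false there. This is the first violation.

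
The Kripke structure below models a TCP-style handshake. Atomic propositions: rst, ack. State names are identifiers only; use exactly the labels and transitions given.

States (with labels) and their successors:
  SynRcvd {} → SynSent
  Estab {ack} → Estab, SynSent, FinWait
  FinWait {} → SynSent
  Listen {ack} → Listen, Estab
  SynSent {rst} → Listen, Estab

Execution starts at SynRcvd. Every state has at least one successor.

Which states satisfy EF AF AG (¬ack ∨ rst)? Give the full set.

none

States satisfying AF AG (¬ack ∨ rst): ∅.
States satisfying EF AF AG (¬ack ∨ rst): ∅.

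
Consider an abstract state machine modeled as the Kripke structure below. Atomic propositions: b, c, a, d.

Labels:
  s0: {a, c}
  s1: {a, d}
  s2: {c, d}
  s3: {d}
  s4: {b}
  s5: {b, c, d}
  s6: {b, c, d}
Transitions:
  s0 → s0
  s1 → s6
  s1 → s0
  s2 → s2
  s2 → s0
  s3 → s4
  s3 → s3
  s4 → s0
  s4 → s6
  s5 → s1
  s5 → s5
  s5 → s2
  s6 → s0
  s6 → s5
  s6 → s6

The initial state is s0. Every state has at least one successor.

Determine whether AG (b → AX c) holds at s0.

States satisfying b → AX c: {s0, s1, s2, s3, s4, s6}.
States satisfying AG (b → AX c): {s0, s2}.
Every state reachable from s0 satisfies b → AX c.
s0 ∈ Sat(AG (b → AX c)).

Satisfied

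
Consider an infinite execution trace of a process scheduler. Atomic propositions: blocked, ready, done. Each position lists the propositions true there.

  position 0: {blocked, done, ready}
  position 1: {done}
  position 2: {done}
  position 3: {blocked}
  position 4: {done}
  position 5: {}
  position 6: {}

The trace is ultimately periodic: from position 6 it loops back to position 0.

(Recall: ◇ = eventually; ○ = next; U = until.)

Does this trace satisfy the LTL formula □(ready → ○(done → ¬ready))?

Satisfied

ready → ○(done → ¬ready) holds at every position 0..6, and those are all positions ever visited, so □(ready → ○(done → ¬ready)) holds.
Positions where ready holds: 0.
Check ○(done → ¬ready) at each: 0→ok.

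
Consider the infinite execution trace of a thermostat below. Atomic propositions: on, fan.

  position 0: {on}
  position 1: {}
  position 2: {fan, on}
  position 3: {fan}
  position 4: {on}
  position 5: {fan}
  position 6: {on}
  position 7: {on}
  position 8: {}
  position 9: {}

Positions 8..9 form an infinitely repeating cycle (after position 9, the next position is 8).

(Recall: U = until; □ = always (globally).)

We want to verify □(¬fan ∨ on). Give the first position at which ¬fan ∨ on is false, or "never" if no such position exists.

Check ¬fan ∨ on at each position in order: 0 ✓, 1 ✓, 2 ✓.
At position 3 the labels are {fan}, so ¬fan ∨ on is false there. This is the first violation.

3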